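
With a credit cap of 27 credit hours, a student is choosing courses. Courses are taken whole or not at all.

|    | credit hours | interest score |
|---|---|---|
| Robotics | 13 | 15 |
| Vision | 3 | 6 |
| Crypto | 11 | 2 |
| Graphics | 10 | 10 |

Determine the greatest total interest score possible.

Allowing fractional choices, the relaxed optimum would be about 31.2, but courses are indivisible.
Robotics + Graphics: credit hours 13 + 10 = 23 ≤ 27, interest score 15 + 10 = 25.
Robotics + Vision + Crypto: credit hours 13 + 3 + 11 = 27 ≤ 27, interest score 15 + 6 + 2 = 23.
Robotics + Vision + Graphics: credit hours 13 + 3 + 10 = 26 ≤ 27, interest score 15 + 6 + 10 = 31.
Best is Robotics, Vision, and Graphics with total interest score 31.

31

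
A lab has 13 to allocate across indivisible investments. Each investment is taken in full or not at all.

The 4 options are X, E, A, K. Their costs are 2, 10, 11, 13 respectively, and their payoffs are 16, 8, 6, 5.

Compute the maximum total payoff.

24

X + A: cost 2 + 11 = 13 ≤ 13, payoff 16 + 6 = 22.
X + E: cost 2 + 10 = 12 ≤ 13, payoff 16 + 8 = 24.
Best is X and E with total payoff 24.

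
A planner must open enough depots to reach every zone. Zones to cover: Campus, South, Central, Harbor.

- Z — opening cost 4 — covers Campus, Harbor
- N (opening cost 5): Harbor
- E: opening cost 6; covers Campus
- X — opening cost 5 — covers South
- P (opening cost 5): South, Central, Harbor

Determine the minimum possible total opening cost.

9

This is a weighted set-cover instance.
Choose Z and P: together they cover Campus, South, Central, Harbor — every zone.
Total opening cost: 4 + 5 = 9.
No cover costs less than 9.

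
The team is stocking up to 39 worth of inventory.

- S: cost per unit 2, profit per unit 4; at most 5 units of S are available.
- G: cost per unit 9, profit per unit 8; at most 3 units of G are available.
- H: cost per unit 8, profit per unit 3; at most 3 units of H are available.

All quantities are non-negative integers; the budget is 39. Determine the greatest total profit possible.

S has the best ratio (4/2); taking only S gives at most 5×4 = 20 (stopped by the supply cap of 5).
Mixing does better — 5×S and 3×G: cost 37 ≤ 39, profit 5·4 + 3·8 = 44.

44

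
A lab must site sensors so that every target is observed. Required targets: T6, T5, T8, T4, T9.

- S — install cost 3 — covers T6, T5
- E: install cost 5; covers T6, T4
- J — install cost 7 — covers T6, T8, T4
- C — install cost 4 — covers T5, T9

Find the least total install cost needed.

11

This is a weighted set-cover instance.
The greedy cost-per-new-target heuristic would pick S, J, and C for 14, but a cheaper cover exists.
Choose J and C: together they cover T6, T5, T8, T4, T9 — every target.
Total install cost: 7 + 4 = 11.
No cover costs less than 11.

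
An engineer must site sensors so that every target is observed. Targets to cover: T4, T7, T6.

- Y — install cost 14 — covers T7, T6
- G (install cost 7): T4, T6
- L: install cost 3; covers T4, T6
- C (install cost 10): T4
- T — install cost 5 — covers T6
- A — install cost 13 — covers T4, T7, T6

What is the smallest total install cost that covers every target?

A alone covers T4, T7, T6 — every target.
Total install cost: 13.

13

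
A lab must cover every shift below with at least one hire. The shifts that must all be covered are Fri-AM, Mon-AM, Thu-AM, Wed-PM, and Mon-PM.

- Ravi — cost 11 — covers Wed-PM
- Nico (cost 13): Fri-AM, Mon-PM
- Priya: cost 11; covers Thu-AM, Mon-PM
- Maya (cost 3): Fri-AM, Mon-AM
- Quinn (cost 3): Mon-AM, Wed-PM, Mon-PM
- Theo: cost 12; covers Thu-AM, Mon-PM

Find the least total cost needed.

Choose Priya, Maya, and Quinn: together they cover Fri-AM, Mon-AM, Thu-AM, Wed-PM, Mon-PM — every shift.
Total cost: 11 + 3 + 3 = 17.
No cover costs less than 17.

17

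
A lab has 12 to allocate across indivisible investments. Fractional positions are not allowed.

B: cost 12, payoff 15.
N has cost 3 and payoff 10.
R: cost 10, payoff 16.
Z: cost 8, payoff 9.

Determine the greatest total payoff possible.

R: cost 10 ≤ 12, payoff 16.
N + Z: cost 3 + 8 = 11 ≤ 12, payoff 10 + 9 = 19.
Best is N and Z with total payoff 19.

19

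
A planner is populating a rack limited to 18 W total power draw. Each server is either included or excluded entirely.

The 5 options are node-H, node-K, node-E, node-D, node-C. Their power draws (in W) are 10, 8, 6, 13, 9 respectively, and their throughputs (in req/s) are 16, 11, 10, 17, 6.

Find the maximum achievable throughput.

27

This is a 0-1 knapsack instance.
Allowing fractional choices, the relaxed optimum would be about 28.8, but servers are indivisible.
node-H + node-K: power draw 10 + 8 = 18 ≤ 18, throughput 16 + 11 = 27.
node-K + node-E: power draw 8 + 6 = 14 ≤ 18, throughput 11 + 10 = 21.
node-H + node-E: power draw 10 + 6 = 16 ≤ 18, throughput 16 + 10 = 26.
Best is node-H and node-K with total throughput 27.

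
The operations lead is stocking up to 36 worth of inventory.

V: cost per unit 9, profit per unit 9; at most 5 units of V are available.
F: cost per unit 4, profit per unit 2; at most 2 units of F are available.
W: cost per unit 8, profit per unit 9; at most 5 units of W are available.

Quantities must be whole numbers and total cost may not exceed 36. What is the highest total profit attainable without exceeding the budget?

38

1×F and 4×W: cost 36 ≤ 36, profit 1·2 + 4·9 = 38.
4×W: cost 32 ≤ 36, profit 4·9 = 36.
Best is 38.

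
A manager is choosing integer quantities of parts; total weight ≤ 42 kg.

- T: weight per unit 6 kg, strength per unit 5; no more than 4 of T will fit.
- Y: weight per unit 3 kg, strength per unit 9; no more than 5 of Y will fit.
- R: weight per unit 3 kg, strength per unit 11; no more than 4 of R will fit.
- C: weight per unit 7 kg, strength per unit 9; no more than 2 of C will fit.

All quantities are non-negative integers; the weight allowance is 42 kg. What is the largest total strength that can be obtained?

This is a bounded integer knapsack.
R has the best ratio (11/3); taking only R gives at most 4×11 = 44 (stopped by the supply cap of 4).
Mixing does better — 5×Y, 4×R, and 2×C: weight 41 ≤ 42, strength 5·9 + 4·11 + 2·9 = 107.

107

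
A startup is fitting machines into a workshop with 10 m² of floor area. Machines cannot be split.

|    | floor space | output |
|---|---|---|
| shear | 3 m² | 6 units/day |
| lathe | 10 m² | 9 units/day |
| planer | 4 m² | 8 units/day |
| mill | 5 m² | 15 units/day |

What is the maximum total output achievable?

Take planer and mill: floor space 4 + 5 = 9 ≤ 10, output 8 + 15 = 23.
No other feasible combination does better.

23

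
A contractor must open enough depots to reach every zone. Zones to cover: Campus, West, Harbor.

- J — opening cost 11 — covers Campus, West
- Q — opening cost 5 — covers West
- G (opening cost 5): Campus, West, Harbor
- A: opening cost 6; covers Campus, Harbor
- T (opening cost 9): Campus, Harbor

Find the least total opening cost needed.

G alone covers Campus, West, Harbor — every zone.
Total opening cost: 5.
No cover costs less than 5.

5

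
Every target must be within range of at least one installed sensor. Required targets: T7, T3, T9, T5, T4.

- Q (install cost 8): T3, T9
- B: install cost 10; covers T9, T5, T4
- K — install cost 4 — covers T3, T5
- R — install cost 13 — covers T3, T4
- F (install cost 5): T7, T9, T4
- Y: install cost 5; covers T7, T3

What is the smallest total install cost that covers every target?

This is a weighted set-cover instance.
Choose K and F: together they cover T7, T3, T9, T5, T4 — every target.
Total install cost: 4 + 5 = 9.
No cover costs less than 9.

9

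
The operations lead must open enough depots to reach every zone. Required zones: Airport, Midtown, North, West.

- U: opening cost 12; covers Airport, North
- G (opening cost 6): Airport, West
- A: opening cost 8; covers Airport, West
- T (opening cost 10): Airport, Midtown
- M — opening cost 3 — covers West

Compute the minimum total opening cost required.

25

The greedy cost-per-new-zone heuristic would pick G, T, and U for 28, but a cheaper cover exists.
Choose U, T, and M: together they cover Airport, Midtown, North, West — every zone.
Total opening cost: 12 + 10 + 3 = 25.
No cover costs less than 25.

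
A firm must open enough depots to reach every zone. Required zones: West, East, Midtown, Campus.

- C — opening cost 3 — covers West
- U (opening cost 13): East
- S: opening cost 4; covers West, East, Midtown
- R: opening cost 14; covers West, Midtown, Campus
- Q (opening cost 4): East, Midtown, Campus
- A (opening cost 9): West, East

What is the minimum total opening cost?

The greedy cost-per-new-zone heuristic would pick S and Q for 8, but a cheaper cover exists.
Choose C and Q: together they cover West, East, Midtown, Campus — every zone.
Total opening cost: 3 + 4 = 7.
No cover costs less than 7.

7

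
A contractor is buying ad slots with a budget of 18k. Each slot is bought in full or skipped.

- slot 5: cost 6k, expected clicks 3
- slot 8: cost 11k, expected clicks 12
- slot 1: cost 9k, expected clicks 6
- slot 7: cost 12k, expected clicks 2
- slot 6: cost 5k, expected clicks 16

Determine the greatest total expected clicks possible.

28

Allowing fractional choices, the relaxed optimum would be about 29.3, but ad slots are indivisible.
slot 8 + slot 6: cost 11 + 5 = 16 ≤ 18, expected clicks 12 + 16 = 28.
slot 5 + slot 6: cost 6 + 5 = 11 ≤ 18, expected clicks 3 + 16 = 19.
slot 1 + slot 6: cost 9 + 5 = 14 ≤ 18, expected clicks 6 + 16 = 22.
Best is slot 8 and slot 6 with total expected clicks 28.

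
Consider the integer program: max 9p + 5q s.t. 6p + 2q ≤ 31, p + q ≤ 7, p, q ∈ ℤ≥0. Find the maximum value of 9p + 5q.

51

Relaxing integrality, the LP optimum is 52.00 at (p,q) = (4.25, 2.75), which is not an integer point.
(p,q)=(4,3): 6·4+2·3=30≤31, 1·4+1·3=7≤7, objective 51.
(p,q)=(3,4): 6·3+2·4=26≤31, 1·3+1·4=7≤7, objective 47.
(p,q)=(4,2): 6·4+2·2=28≤31, 1·4+1·2=6≤7, objective 46.
The best lattice point is (4,3), giving 51.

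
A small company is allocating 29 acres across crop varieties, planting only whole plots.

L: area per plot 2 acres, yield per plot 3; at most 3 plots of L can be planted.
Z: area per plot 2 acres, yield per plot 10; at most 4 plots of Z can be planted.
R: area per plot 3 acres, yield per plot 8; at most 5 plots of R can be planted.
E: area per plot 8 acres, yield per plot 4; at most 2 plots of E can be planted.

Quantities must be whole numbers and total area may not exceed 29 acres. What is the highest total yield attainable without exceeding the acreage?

Z has the best ratio (10/2); taking only Z gives at most 4×10 = 40 (stopped by the supply cap of 4).
Mixing does better — 3×L, 4×Z, and 5×R: area 29 ≤ 29, yield 3·3 + 4·10 + 5·8 = 89.

89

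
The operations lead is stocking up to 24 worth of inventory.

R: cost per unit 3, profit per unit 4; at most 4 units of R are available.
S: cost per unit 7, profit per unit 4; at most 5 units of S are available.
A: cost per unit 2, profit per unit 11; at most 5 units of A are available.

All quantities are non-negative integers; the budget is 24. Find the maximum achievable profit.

A has the best ratio (11/2); taking only A gives at most 5×11 = 55 (stopped by the supply cap of 5).
Mixing does better — 4×R and 5×A: cost 22 ≤ 24, profit 4·4 + 5·11 = 71.

71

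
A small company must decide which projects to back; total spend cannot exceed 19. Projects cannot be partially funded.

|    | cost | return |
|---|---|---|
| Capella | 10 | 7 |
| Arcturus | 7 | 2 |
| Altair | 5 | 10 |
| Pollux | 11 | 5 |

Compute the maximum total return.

17

Take Capella and Altair: cost 10 + 5 = 15 ≤ 19, return 7 + 10 = 17.
No other feasible combination does better.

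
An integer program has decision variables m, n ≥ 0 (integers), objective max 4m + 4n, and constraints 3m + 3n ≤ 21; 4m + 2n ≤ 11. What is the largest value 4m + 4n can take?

Relaxing integrality, the LP optimum is 22.00 at (m,n) = (0, 5.5), which is not an integer point.
(m,n)=(0,5) is feasible, giving 20.
(m,n)=(0,4) is feasible, giving 16.
No feasible integer point exceeds 20.

20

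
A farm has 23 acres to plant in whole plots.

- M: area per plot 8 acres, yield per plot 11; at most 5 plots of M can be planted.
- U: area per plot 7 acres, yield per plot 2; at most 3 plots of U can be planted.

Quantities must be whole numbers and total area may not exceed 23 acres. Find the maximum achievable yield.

24

M has the best ratio (11/8); taking only M gives at most 2×11 = 22 (stopped by the area limit).
Mixing does better — 2×M and 1×U: area 23 ≤ 23, yield 2·11 + 1·2 = 24.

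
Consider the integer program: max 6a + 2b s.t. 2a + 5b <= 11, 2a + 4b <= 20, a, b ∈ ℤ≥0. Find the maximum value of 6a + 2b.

The continuous relaxation peaks at (5.5, 0) with value 33.00; rounding to a feasible lattice point costs some objective.
(a,b)=(5,0): 2·5+5·0=10≤11, 2·5+4·0=10≤20, objective 30.
(a,b)=(4,0): 2·4+5·0=8≤11, 2·4+4·0=8≤20, objective 24.
No feasible integer point exceeds 30.

30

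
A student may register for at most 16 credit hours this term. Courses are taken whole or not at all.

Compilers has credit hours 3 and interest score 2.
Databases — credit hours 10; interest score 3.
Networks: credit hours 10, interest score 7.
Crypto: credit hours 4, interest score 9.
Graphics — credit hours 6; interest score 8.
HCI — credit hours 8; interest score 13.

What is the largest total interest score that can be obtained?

Allowing fractional choices, the relaxed optimum would be about 27.3, but courses are indivisible.
Compilers + Crypto + HCI: credit hours 3 + 4 + 8 = 15 ≤ 16, interest score 2 + 9 + 13 = 24.
Graphics + HCI: credit hours 6 + 8 = 14 ≤ 16, interest score 8 + 13 = 21.
Crypto + HCI: credit hours 4 + 8 = 12 ≤ 16, interest score 9 + 13 = 22.
Best is Compilers, Crypto, and HCI with total interest score 24.

24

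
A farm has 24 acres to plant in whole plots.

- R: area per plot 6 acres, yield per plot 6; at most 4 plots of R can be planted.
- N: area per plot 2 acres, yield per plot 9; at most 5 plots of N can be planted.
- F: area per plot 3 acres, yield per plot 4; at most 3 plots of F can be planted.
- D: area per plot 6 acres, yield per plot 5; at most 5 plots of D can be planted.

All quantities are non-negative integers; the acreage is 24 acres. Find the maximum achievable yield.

59

N has the best ratio (9/2); taking only N gives at most 5×9 = 45 (stopped by the supply cap of 5).
Mixing does better — 1×R, 5×N, and 2×F: area 22 ≤ 24, yield 1·6 + 5·9 + 2·4 = 59.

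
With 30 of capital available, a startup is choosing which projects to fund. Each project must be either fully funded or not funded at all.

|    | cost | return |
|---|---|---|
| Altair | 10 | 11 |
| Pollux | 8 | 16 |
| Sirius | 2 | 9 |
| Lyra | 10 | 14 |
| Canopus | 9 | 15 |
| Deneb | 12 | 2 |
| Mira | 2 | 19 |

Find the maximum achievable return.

Allowing fractional choices, the relaxed optimum would be about 71.6, but projects are indivisible.
Altair + Pollux + Canopus + Mira: cost 10 + 8 + 9 + 2 = 29 ≤ 30, return 11 + 16 + 15 + 19 = 61.
Pollux + Lyra + Canopus + Mira: cost 8 + 10 + 9 + 2 = 29 ≤ 30, return 16 + 14 + 15 + 19 = 64.
Altair + Pollux + Lyra + Mira: cost 10 + 8 + 10 + 2 = 30 ≤ 30, return 11 + 16 + 14 + 19 = 60.
Best is Pollux, Lyra, Canopus, and Mira with total return 64.

64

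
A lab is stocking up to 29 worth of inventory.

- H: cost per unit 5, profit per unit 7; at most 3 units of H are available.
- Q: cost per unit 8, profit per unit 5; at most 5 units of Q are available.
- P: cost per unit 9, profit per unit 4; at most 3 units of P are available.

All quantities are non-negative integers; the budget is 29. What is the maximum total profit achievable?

H has the best ratio (7/5); taking only H gives at most 3×7 = 21 (stopped by the supply cap of 3).
Mixing does better — 3×H and 1×Q: cost 23 ≤ 29, profit 3·7 + 1·5 = 26.

26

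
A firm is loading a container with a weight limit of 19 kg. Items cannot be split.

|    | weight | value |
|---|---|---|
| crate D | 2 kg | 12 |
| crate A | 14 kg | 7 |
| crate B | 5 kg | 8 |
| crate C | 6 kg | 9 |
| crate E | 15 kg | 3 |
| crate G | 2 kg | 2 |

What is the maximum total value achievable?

31

crate D + crate B + crate C + crate G: weight 2 + 5 + 6 + 2 = 15 ≤ 19, value 12 + 8 + 9 + 2 = 31.
crate D + crate C + crate G: weight 2 + 6 + 2 = 10 ≤ 19, value 12 + 9 + 2 = 23.
crate D + crate B + crate C: weight 2 + 5 + 6 = 13 ≤ 19, value 12 + 8 + 9 = 29.
Best is crate D, crate B, crate C, and crate G with total value 31.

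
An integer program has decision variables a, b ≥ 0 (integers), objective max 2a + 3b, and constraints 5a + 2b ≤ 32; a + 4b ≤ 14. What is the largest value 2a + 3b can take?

The continuous relaxation peaks at (5.56, 2.11) with value 17.44; rounding to a feasible lattice point costs some objective.
(a,b)=(5,2) is feasible, giving 16.
(a,b)=(6,1) is feasible, giving 15.
The best lattice point is (5,2), giving 16.

16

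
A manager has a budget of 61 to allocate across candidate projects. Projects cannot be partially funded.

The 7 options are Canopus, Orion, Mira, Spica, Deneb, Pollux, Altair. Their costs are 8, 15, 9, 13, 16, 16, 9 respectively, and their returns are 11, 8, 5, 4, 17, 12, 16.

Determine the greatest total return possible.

61

This is an integer program with binary decision variables.
Canopus + Orion + Mira + Deneb + Altair: cost 8 + 15 + 9 + 16 + 9 = 57 ≤ 61, return 11 + 8 + 5 + 17 + 16 = 57.
Canopus + Deneb + Pollux + Altair: cost 8 + 16 + 16 + 9 = 49 ≤ 61, return 11 + 17 + 12 + 16 = 56.
Canopus + Mira + Deneb + Pollux + Altair: cost 8 + 9 + 16 + 16 + 9 = 58 ≤ 61, return 11 + 5 + 17 + 12 + 16 = 61.
Best is Canopus, Mira, Deneb, Pollux, and Altair with total return 61.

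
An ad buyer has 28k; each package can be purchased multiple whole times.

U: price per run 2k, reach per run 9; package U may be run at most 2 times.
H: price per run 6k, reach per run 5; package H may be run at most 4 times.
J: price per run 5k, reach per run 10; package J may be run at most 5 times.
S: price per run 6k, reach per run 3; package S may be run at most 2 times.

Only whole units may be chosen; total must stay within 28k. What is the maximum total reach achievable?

59

U has the best ratio (9/2); taking only U gives at most 2×9 = 18 (stopped by the supply cap of 2).
Mixing does better — 1×U and 5×J: price 27 ≤ 28, reach 1·9 + 5·10 = 59.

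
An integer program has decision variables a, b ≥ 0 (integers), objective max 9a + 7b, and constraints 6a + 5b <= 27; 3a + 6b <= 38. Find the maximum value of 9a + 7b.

The continuous relaxation peaks at (4.5, 0) with value 40.50; rounding to a feasible lattice point costs some objective.
(a,b)=(2,3): 6·2+5·3=27≤27, 3·2+6·3=24≤38, objective 39.
(a,b)=(1,4): 6·1+5·4=26≤27, 3·1+6·4=27≤38, objective 37.
(a,b)=(4,0): 6·4+5·0=24≤27, 3·4+6·0=12≤38, objective 36.
Maximum is 39 at (a,b)=(2,3).

39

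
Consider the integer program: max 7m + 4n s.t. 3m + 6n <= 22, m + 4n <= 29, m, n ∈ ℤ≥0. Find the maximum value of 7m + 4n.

49

Relaxing integrality, the LP optimum is 51.33 at (m,n) = (7.33, 0), which is not an integer point.
(m,n)=(7,0): 3·7+6·0=21≤22, 1·7+4·0=7≤29, objective 49.
(m,n)=(6,0): 3·6+6·0=18≤22, 1·6+4·0=6≤29, objective 42.
Maximum is 49 at (m,n)=(7,0).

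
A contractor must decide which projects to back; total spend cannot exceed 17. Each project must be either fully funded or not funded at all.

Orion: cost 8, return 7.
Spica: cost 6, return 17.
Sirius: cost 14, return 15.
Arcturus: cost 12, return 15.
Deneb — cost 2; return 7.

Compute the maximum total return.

31

Take Orion, Spica, and Deneb: cost 8 + 6 + 2 = 16 ≤ 17, return 7 + 17 + 7 = 31.
No other feasible combination does better.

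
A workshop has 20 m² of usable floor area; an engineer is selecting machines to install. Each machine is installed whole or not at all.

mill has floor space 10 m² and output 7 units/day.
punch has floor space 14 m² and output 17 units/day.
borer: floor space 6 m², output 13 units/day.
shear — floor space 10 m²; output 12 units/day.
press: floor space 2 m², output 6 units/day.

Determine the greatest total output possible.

31

Treat it as a binary knapsack problem.
Allowing fractional choices, the relaxed optimum would be about 33.6, but machines are indivisible.
borer + shear + press: floor space 6 + 10 + 2 = 18 ≤ 20, output 13 + 12 + 6 = 31.
punch + borer: floor space 14 + 6 = 20 ≤ 20, output 17 + 13 = 30.
Best is borer, shear, and press with total output 31.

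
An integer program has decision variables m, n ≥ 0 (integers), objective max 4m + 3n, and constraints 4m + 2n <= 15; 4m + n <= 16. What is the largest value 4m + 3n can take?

21

Relaxing integrality, the LP optimum is 22.50 at (m,n) = (0, 7.5), which is not an integer point.
(m,n)=(0,7): 4·0+2·7=14≤15, 4·0+1·7=7≤16, objective 21.
(m,n)=(0,6): 4·0+2·6=12≤15, 4·0+1·6=6≤16, objective 18.
No feasible integer point exceeds 21.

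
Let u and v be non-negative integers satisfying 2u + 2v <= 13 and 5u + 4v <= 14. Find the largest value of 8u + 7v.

23

Relaxing integrality, the LP optimum is 24.50 at (u,v) = (0, 3.5), which is not an integer point.
(u,v)=(2,1): 2·2+2·1=6≤13, 5·2+4·1=14≤14, objective 23.
(u,v)=(1,2): 2·1+2·2=6≤13, 5·1+4·2=13≤14, objective 22.
(u,v)=(0,3): 2·0+2·3=6≤13, 5·0+4·3=12≤14, objective 21.
No feasible integer point exceeds 23.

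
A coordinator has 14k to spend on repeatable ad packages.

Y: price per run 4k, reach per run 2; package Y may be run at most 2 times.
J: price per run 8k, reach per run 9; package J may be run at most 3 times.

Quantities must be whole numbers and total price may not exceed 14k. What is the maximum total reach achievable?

11

Take 1×Y and 1×J: price 12 ≤ 14, reach 1·2 + 1·9 = 11.
No other integer combination yields more.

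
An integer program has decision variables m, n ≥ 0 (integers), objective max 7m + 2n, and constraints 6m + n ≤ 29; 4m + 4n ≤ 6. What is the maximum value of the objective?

7

The continuous relaxation peaks at (1.5, 0) with value 10.50; rounding to a feasible lattice point costs some objective.
(m,n)=(1,0): 6·1+1·0=6≤29, 4·1+4·0=4≤6, objective 7.
(m,n)=(0,1): 6·0+1·1=1≤29, 4·0+4·1=4≤6, objective 2.
(m,n)=(0,0): 6·0+1·0=0≤29, 4·0+4·0=0≤6, objective 0.
Maximum is 7 at (m,n)=(1,0).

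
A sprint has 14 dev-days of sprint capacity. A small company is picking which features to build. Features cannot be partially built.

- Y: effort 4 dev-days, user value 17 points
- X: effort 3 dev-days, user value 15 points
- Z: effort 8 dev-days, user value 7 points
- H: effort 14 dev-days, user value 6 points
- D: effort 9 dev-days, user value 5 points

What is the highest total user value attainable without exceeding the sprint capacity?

32

This is a 0-1 knapsack instance.
Allowing fractional choices, the relaxed optimum would be about 38.1, but features are indivisible.
Y + Z: effort 4 + 8 = 12 ≤ 14, user value 17 + 7 = 24.
Y + X: effort 4 + 3 = 7 ≤ 14, user value 17 + 15 = 32.
Best is Y and X with total user value 32.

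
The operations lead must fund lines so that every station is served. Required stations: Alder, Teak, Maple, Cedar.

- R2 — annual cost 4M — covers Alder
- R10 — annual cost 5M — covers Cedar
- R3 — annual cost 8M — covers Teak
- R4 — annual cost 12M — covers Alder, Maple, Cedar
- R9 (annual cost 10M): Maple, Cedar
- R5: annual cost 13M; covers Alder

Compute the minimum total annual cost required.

20

The greedy cost-per-new-station heuristic would pick R2, R10, R3, and R9 for 27, but a cheaper cover exists.
Choose R3 and R4: together they cover Alder, Teak, Maple, Cedar — every station.
Total annual cost: 8 + 12 = 20.
No cover costs less than 20.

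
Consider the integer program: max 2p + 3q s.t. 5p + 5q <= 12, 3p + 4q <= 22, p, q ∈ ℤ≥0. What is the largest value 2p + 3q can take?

6

The continuous relaxation peaks at (0, 2.4) with value 7.20; rounding to a feasible lattice point costs some objective.
(p,q)=(0,2): 5·0+5·2=10≤12, 3·0+4·2=8≤22, objective 6.
(p,q)=(1,1): 5·1+5·1=10≤12, 3·1+4·1=7≤22, objective 5.
Maximum is 6 at (p,q)=(0,2).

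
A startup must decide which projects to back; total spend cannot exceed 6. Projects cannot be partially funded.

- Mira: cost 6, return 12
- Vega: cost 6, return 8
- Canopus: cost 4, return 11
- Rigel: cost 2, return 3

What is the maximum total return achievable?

Allowing fractional choices, the relaxed optimum would be about 15.0, but projects are indivisible.
Mira: cost 6 ≤ 6, return 12.
Canopus + Rigel: cost 4 + 2 = 6 ≤ 6, return 11 + 3 = 14.
Best is Canopus and Rigel with total return 14.

14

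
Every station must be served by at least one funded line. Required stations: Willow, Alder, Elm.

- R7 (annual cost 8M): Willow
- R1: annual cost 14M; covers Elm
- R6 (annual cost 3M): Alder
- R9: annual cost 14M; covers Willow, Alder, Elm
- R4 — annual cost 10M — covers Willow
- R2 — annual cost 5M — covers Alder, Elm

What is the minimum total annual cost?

Choose R7 and R2: together they cover Willow, Alder, Elm — every station.
Total annual cost: 8 + 5 = 13.
No cover costs less than 13.

13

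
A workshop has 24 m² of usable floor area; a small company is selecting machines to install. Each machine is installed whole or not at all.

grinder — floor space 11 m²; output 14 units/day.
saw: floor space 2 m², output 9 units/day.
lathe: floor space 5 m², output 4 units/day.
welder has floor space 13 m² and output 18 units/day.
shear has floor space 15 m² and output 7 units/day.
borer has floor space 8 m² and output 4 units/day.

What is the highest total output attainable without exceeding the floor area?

Allowing fractional choices, the relaxed optimum would be about 38.5, but machines are indivisible.
saw + lathe + welder: floor space 2 + 5 + 13 = 20 ≤ 24, output 9 + 4 + 18 = 31.
saw + welder + borer: floor space 2 + 13 + 8 = 23 ≤ 24, output 9 + 18 + 4 = 31.
grinder + welder: floor space 11 + 13 = 24 ≤ 24, output 14 + 18 = 32.
Best is grinder and welder with total output 32.

32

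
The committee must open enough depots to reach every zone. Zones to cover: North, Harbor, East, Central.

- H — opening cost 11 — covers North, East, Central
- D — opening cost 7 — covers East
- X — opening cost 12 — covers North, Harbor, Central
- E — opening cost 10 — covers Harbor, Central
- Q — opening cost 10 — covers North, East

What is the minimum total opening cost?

This is an integer covering problem.
The greedy cost-per-new-zone heuristic would pick H and E for 21, but a cheaper cover exists.
Choose D and X: together they cover North, Harbor, East, Central — every zone.
Total opening cost: 7 + 12 = 19.
No cover costs less than 19.

19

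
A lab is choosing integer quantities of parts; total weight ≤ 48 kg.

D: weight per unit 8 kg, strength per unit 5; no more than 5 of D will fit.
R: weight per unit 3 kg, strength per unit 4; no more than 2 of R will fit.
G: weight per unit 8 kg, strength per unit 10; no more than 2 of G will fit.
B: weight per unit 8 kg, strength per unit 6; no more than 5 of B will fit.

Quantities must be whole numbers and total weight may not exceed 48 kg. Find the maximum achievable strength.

46

R has the best ratio (4/3); taking only R gives at most 2×4 = 8 (stopped by the supply cap of 2).
Mixing does better — 2×R, 2×G, and 3×B: weight 46 ≤ 48, strength 2·4 + 2·10 + 3·6 = 46.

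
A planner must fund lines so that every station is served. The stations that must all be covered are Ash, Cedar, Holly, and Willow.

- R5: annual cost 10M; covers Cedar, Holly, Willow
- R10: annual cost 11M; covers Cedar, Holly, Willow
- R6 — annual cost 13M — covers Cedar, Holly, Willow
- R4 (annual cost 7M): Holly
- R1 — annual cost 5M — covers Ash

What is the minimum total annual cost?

Choose R5 and R1: together they cover Ash, Cedar, Holly, Willow — every station.
Total annual cost: 10 + 5 = 15.
No cover costs less than 15.

15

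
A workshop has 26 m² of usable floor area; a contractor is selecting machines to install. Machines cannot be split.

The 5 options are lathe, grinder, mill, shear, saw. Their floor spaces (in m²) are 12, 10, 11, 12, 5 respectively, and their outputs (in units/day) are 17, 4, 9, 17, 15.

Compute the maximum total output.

Treat it as a binary knapsack problem.
Allowing fractional choices, the relaxed optimum would be about 44.8, but machines are indivisible.
shear + saw: floor space 12 + 5 = 17 ≤ 26, output 17 + 15 = 32.
lathe + saw: floor space 12 + 5 = 17 ≤ 26, output 17 + 15 = 32.
lathe + shear: floor space 12 + 12 = 24 ≤ 26, output 17 + 17 = 34.
Best is lathe and shear with total output 34.

34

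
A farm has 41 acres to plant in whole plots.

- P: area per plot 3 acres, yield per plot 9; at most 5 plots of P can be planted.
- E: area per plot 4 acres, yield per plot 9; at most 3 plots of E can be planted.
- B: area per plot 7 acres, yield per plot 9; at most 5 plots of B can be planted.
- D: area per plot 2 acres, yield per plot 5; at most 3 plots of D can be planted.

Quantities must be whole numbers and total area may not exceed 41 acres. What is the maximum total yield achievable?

5×P, 3×E, 1×B, and 3×D: area 40 ≤ 41, yield 5·9 + 3·9 + 1·9 + 3·5 = 96.
5×P, 2×E, 2×B, and 2×D: area 41 ≤ 41, yield 5·9 + 2·9 + 2·9 + 2·5 = 91.
Best is 96.

96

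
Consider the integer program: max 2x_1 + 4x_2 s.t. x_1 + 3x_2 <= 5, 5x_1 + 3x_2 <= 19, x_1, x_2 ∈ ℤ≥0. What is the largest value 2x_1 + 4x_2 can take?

(x_1,x_2)=(2,1) is feasible, giving 8.
(x_1,x_2)=(1,1) is feasible, giving 6.
The best lattice point is (2,1), giving 8.

8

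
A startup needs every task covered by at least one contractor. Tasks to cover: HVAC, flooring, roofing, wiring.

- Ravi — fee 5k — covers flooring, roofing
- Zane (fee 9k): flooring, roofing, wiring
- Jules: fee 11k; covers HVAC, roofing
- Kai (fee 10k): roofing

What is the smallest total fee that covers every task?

20

The greedy cost-per-new-task heuristic would pick Ravi, Zane, and Jules for 25, but a cheaper cover exists.
Choose Zane and Jules: together they cover HVAC, flooring, roofing, wiring — every task.
Total fee: 9 + 11 = 20.
No cover costs less than 20.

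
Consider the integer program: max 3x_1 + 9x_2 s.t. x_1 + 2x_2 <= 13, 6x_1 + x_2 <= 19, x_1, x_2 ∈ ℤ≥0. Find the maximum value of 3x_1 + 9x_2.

The continuous relaxation peaks at (0, 6.5) with value 58.50; rounding to a feasible lattice point costs some objective.
(x_1,x_2)=(1,6): 1·1+2·6=13≤13, 6·1+1·6=12≤19, objective 57.
(x_1,x_2)=(0,6): 1·0+2·6=12≤13, 6·0+1·6=6≤19, objective 54.
No feasible integer point exceeds 57.

57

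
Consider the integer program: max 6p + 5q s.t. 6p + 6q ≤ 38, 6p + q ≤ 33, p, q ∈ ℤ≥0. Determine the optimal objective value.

35

(p,q)=(5,1): 6·5+6·1=36≤38, 6·5+1·1=31≤33, objective 35.
(p,q)=(4,2): 6·4+6·2=36≤38, 6·4+1·2=26≤33, objective 34.
(p,q)=(5,0): 6·5+6·0=30≤38, 6·5+1·0=30≤33, objective 30.
Maximum is 35 at (p,q)=(5,1).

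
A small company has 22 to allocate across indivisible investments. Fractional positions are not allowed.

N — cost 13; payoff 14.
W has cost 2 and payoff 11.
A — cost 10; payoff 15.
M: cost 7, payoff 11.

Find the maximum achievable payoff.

Take W, A, and M: cost 2 + 10 + 7 = 19 ≤ 22, payoff 11 + 15 + 11 = 37.
No other feasible combination does better.

37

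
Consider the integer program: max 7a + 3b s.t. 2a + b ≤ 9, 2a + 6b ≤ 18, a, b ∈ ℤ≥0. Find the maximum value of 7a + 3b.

31

Relaxing integrality, the LP optimum is 31.50 at (a,b) = (4.5, 0), which is not an integer point.
(a,b)=(4,1): 2·4+1·1=9≤9, 2·4+6·1=14≤18, objective 31.
(a,b)=(4,0): 2·4+1·0=8≤9, 2·4+6·0=8≤18, objective 28.
(a,b)=(3,2): 2·3+1·2=8≤9, 2·3+6·2=18≤18, objective 27.
The best lattice point is (4,1), giving 31.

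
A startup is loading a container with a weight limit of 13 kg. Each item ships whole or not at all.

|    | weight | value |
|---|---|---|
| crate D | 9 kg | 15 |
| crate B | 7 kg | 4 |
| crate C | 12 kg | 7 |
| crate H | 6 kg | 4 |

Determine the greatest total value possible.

Allowing fractional choices, the relaxed optimum would be about 17.7, but items are indivisible.
crate D: weight 9 ≤ 13, value 15.
crate B + crate H: weight 7 + 6 = 13 ≤ 13, value 4 + 4 = 8.
Best is crate D with total value 15.

15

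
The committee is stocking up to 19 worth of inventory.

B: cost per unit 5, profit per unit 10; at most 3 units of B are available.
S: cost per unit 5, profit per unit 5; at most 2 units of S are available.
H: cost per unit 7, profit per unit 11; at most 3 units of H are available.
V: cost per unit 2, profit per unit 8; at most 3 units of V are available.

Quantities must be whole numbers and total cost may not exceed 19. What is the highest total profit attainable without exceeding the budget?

46

Take 3×B and 2×V: cost 19 ≤ 19, profit 3·10 + 2·8 = 46.
No other integer combination yields more.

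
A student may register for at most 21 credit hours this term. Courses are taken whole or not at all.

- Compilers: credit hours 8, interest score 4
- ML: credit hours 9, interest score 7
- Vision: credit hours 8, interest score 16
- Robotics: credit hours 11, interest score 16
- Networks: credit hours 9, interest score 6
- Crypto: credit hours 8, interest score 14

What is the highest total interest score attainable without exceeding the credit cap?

32

This is a 0-1 knapsack instance.
Vision + Crypto: credit hours 8 + 8 = 16 ≤ 21, interest score 16 + 14 = 30.
Vision + Robotics: credit hours 8 + 11 = 19 ≤ 21, interest score 16 + 16 = 32.
Robotics + Crypto: credit hours 11 + 8 = 19 ≤ 21, interest score 16 + 14 = 30.
Best is Vision and Robotics with total interest score 32.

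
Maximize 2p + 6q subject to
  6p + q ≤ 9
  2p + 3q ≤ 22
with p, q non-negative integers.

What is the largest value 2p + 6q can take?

The continuous relaxation peaks at (0, 7.33) with value 44.00; rounding to a feasible lattice point costs some objective.
(p,q)=(0,7): 6·0+1·7=7≤9, 2·0+3·7=21≤22, objective 42.
(p,q)=(0,6): 6·0+1·6=6≤9, 2·0+3·6=18≤22, objective 36.
Maximum is 42 at (p,q)=(0,7).

42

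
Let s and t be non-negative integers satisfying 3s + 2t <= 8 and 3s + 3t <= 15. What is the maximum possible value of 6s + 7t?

28

(s,t)=(0,4) is feasible, giving 28.
(s,t)=(0,3) is feasible, giving 21.
No feasible integer point exceeds 28.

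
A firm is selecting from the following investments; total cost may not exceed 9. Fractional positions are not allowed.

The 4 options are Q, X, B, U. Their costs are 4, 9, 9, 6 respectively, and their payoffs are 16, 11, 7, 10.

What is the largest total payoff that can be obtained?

This is an integer program with binary decision variables.
X: cost 9 ≤ 9, payoff 11.
Q: cost 4 ≤ 9, payoff 16.
U: cost 6 ≤ 9, payoff 10.
Best is Q with total payoff 16.

16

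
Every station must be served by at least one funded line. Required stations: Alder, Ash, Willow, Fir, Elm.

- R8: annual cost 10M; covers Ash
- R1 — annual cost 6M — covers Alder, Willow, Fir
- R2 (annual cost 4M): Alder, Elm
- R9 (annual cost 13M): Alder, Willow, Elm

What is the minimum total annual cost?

Choose R8, R1, and R2: together they cover Alder, Ash, Willow, Fir, Elm — every station.
Total annual cost: 10 + 6 + 4 = 20.
No cover costs less than 20.

20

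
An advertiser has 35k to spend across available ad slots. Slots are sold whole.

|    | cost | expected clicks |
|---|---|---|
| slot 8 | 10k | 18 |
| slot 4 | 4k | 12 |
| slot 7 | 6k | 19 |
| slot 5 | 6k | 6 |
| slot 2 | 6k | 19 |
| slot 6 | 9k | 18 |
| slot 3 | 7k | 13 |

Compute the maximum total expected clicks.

Allowing fractional choices, the relaxed optimum would be about 86.4, but ad slots are indivisible.
slot 8 + slot 4 + slot 7 + slot 2 + slot 3: cost 10 + 4 + 6 + 6 + 7 = 33 ≤ 35, expected clicks 18 + 12 + 19 + 19 + 13 = 81.
slot 4 + slot 7 + slot 2 + slot 6 + slot 3: cost 4 + 6 + 6 + 9 + 7 = 32 ≤ 35, expected clicks 12 + 19 + 19 + 18 + 13 = 81.
slot 8 + slot 4 + slot 7 + slot 2 + slot 6: cost 10 + 4 + 6 + 6 + 9 = 35 ≤ 35, expected clicks 18 + 12 + 19 + 19 + 18 = 86.
Best is slot 8, slot 4, slot 7, slot 2, and slot 6 with total expected clicks 86.

86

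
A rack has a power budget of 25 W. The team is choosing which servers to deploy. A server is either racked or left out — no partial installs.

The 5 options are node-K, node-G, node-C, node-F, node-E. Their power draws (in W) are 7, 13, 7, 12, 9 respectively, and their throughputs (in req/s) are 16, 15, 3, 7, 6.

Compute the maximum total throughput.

Allowing fractional choices, the relaxed optimum would be about 34.3, but servers are indivisible.
node-K + node-F: power draw 7 + 12 = 19 ≤ 25, throughput 16 + 7 = 23.
node-K + node-G: power draw 7 + 13 = 20 ≤ 25, throughput 16 + 15 = 31.
node-K + node-C + node-E: power draw 7 + 7 + 9 = 23 ≤ 25, throughput 16 + 3 + 6 = 25.
Best is node-K and node-G with total throughput 31.

31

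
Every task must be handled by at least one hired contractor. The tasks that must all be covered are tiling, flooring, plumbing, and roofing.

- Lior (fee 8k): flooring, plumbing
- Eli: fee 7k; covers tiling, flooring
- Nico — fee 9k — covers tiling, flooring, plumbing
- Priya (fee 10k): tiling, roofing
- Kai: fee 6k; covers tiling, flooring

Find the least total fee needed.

This is a weighted set-cover instance.
Choose Lior and Priya: together they cover tiling, flooring, plumbing, roofing — every task.
Total fee: 8 + 10 = 18.

18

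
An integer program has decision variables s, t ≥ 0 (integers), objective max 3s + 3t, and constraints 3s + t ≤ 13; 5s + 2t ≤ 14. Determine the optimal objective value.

21

(s,t)=(0,7): 3·0+1·7=7≤13, 5·0+2·7=14≤14, objective 21.
(s,t)=(0,6): 3·0+1·6=6≤13, 5·0+2·6=12≤14, objective 18.
Maximum is 21 at (s,t)=(0,7).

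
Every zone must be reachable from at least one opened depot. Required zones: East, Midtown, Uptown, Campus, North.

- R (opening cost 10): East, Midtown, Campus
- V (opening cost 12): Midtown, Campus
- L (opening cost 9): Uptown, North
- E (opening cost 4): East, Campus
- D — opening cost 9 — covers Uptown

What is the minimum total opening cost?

19

This is an integer covering problem.
The greedy cost-per-new-zone heuristic would pick E, L, and R for 23, but a cheaper cover exists.
Choose R and L: together they cover East, Midtown, Uptown, Campus, North — every zone.
Total opening cost: 10 + 9 = 19.
No cover costs less than 19.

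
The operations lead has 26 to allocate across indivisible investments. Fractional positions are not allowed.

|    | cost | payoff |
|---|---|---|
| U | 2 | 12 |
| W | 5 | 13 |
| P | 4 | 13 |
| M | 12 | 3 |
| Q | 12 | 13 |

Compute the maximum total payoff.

Allowing fractional choices, the relaxed optimum would be about 51.8, but investments are indivisible.
U + W + P + Q: cost 2 + 5 + 4 + 12 = 23 ≤ 26, payoff 12 + 13 + 13 + 13 = 51.
W + P + Q: cost 5 + 4 + 12 = 21 ≤ 26, payoff 13 + 13 + 13 = 39.
U + W + P + M: cost 2 + 5 + 4 + 12 = 23 ≤ 26, payoff 12 + 13 + 13 + 3 = 41.
Best is U, W, P, and Q with total payoff 51.

51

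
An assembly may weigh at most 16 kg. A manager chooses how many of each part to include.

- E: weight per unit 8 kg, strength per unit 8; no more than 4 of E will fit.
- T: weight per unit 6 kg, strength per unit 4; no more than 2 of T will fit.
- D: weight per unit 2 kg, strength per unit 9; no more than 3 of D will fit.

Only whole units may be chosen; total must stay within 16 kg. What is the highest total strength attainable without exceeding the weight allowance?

1×E and 3×D: weight 14 ≤ 16, strength 1·8 + 3·9 = 35.
1×T and 3×D: weight 12 ≤ 16, strength 1·4 + 3·9 = 31.
Best is 35.

35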